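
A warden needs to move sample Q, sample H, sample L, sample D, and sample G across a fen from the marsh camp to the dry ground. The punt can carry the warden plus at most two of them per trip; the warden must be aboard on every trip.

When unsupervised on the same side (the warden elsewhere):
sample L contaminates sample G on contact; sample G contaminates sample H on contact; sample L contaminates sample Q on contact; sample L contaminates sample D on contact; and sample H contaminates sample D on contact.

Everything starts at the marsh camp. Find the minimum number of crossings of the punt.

Counting alone: the warden can take at most 2 across per trip to the dry ground, so moving all 5 needs at least 3 loaded trips out, with a return between consecutive ones — at least 5 crossings.
The safety rule pushes this higher. Following every safe sequence of crossings, the most of the 5 that can be at the dry ground as the punt arrives there on crossing 5 is 4 — never all 5.
So no plan with fewer than 7 crossings exists, and this one achieves 7:
1. Warden goes to the dry ground with sample H and sample L.
2. Warden goes back to the marsh camp alone.
3. Warden goes to the dry ground with sample Q.
4. Warden goes back to the marsh camp with sample L.
5. Warden goes to the dry ground with sample D and sample G.
6. Warden goes back to the marsh camp with sample H.
7. Warden goes to the dry ground with sample H and sample L.

7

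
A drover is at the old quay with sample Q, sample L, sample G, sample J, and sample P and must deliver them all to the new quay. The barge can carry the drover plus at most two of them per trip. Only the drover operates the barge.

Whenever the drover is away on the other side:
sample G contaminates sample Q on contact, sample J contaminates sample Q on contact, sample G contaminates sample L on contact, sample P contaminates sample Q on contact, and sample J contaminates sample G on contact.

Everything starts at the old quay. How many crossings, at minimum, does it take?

7

Counting alone: the drover can take at most 2 across per trip to the new quay, so moving all 5 needs at least 3 loaded trips out, with a return between consecutive ones — at least 5 crossings.
The safety rule pushes this higher. Following every safe sequence of crossings, the most of the 5 that can be at the new quay as the barge arrives there on crossing 5 is 4 — never all 5.
So no plan with fewer than 7 crossings exists, and this one achieves 7:
1. Drover goes to the new quay with sample G and sample Q.
2. Drover goes back to the old quay with sample Q.
3. Drover goes to the new quay with sample L and sample Q.
4. Drover goes back to the old quay with sample G.
5. Drover goes to the new quay with sample J and sample P.
6. Drover goes back to the old quay with sample Q.
7. Drover goes to the new quay with sample G and sample Q.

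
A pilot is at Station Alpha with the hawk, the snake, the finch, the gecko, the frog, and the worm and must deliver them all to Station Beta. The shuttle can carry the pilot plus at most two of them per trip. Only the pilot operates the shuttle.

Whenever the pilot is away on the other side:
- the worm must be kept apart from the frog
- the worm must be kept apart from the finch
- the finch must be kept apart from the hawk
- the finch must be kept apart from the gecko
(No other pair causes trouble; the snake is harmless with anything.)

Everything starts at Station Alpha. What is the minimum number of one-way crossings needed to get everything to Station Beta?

Counting alone: the pilot can take at most 2 across per trip to Station Beta, so moving all 6 needs at least 3 loaded trips out, with a return between consecutive ones — at least 5 crossings.
The safety rule pushes this higher. Following every safe sequence of crossings, the most of the 6 that can be at Station Beta as the shuttle arrives there on crossing 5 is 5 — never all 6.
So no plan with fewer than 7 crossings exists, and this one achieves 7:
1. Pilot goes to Station Beta with the finch and the frog.  [Station Alpha: the gecko, the hawk, the snake, the worm | Station Beta: the finch, the frog]
2. Pilot goes back to Station Alpha alone.  [Station Alpha: the gecko, the hawk, the snake, the worm | Station Beta: the finch, the frog]
3. Pilot goes to Station Beta with the snake.  [Station Alpha: the gecko, the hawk, the worm | Station Beta: the finch, the frog, the snake]
4. Pilot goes back to Station Alpha alone.  [Station Alpha: the gecko, the hawk, the worm | Station Beta: the finch, the frog, the snake]
5. Pilot goes to Station Beta with the gecko and the hawk.  [Station Alpha: the worm | Station Beta: the finch, the frog, the gecko, the hawk, the snake]
6. Pilot goes back to Station Alpha with the finch.  [Station Alpha: the finch, the worm | Station Beta: the frog, the gecko, the hawk, the snake]
7. Pilot goes to Station Beta with the finch and the worm.  [Station Alpha: — | Station Beta: the finch, the frog, the gecko, the hawk, the snake, the worm]

7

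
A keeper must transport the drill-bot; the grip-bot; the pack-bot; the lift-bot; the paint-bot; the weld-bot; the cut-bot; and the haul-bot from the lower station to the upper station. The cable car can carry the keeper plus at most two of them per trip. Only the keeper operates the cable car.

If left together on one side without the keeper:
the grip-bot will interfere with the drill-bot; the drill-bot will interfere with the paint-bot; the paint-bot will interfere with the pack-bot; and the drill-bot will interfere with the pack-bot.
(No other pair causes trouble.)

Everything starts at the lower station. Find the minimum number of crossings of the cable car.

Counting alone: the keeper can take at most 2 across per trip to the upper station, so moving all 8 needs at least 4 loaded trips out, with a return between consecutive ones — at least 7 crossings.
The safety rule pushes this higher. Following every safe sequence of crossings, the most of the 8 that can be at the upper station as the cable car arrives there on crossings 7, 9, 11 is 5, 6, 7 respectively — never all 8.
So no plan with fewer than 13 crossings exists, and this one achieves 13:
1. Keeper goes to the upper station with the drill-bot and the pack-bot.
2. Keeper goes back to the lower station with the drill-bot.
3. Keeper goes to the upper station with the drill-bot and the grip-bot.
4. Keeper goes back to the lower station with the drill-bot.
5. Keeper goes to the upper station with the drill-bot and the lift-bot.
6. Keeper goes back to the lower station with the drill-bot.
7. Keeper goes to the upper station with the drill-bot and the weld-bot.
8. Keeper goes back to the lower station with the drill-bot.
9. Keeper goes to the upper station with the cut-bot and the drill-bot.
10. Keeper goes back to the lower station with the drill-bot.
11. Keeper goes to the upper station with the drill-bot and the haul-bot.
12. Keeper goes back to the lower station with the drill-bot.
13. Keeper goes to the upper station with the drill-bot and the paint-bot.

13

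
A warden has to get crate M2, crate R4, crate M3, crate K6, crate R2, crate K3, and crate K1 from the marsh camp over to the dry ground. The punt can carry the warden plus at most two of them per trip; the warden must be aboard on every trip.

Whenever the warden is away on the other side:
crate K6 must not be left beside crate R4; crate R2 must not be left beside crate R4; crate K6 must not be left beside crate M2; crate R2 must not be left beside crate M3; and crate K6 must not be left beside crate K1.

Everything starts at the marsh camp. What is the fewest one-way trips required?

9

Counting alone: the warden can take at most 2 across per trip to the dry ground, so moving all 7 needs at least 4 loaded trips out, with a return between consecutive ones — at least 7 crossings.
The safety rule pushes this higher. Following every safe sequence of crossings, the most of the 7 that can be at the dry ground as the punt arrives there on crossing 7 is 6 — never all 7.
So no plan with fewer than 9 crossings exists, and this one achieves 9:
1. Warden goes to the dry ground with crate K6 and crate R2.  [the marsh camp: crate K1, crate K3, crate M2, crate M3, crate R4 | the dry ground: crate K6, crate R2]
2. Warden goes back to the marsh camp alone.  [the marsh camp: crate K1, crate K3, crate M2, crate M3, crate R4 | the dry ground: crate K6, crate R2]
3. Warden goes to the dry ground with crate M2.  [the marsh camp: crate K1, crate K3, crate M3, crate R4 | the dry ground: crate K6, crate M2, crate R2]
4. Warden goes back to the marsh camp with crate K6.  [the marsh camp: crate K1, crate K3, crate K6, crate M3, crate R4 | the dry ground: crate M2, crate R2]
5. Warden goes to the dry ground with crate K1 and crate R4.  [the marsh camp: crate K3, crate K6, crate M3 | the dry ground: crate K1, crate M2, crate R2, crate R4]
6. Warden goes back to the marsh camp with crate R2.  [the marsh camp: crate K3, crate K6, crate M3, crate R2 | the dry ground: crate K1, crate M2, crate R4]
7. Warden goes to the dry ground with crate K3 and crate M3.  [the marsh camp: crate K6, crate R2 | the dry ground: crate K1, crate K3, crate M2, crate M3, crate R4]
8. Warden goes back to the marsh camp alone.  [the marsh camp: crate K6, crate R2 | the dry ground: crate K1, crate K3, crate M2, crate M3, crate R4]
9. Warden goes to the dry ground with crate K6 and crate R2.  [the marsh camp: — | the dry ground: crate K1, crate K3, crate K6, crate M2, crate M3, crate R2, crate R4]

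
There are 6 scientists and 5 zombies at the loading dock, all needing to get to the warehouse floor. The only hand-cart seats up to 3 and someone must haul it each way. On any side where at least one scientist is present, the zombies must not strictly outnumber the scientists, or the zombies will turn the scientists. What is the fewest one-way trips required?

Counting alone: each trip to the warehouse floor takes at most 3 across and each return brings at least 1 back, so after t trips out (and t−1 returns) at most 3t − (t−1) of the 11 are across; that first reaches 11 at t = 5, so at least 9 crossings are needed.
The plan below uses exactly 9 crossings, so it is optimal:
1. 3 zombies → the warehouse floor.  (the loading dock: 6S 2Z; the warehouse floor: 0S 3Z)
2. 1 zombie ← the loading dock.  (the loading dock: 6S 3Z; the warehouse floor: 0S 2Z)
3. 3 scientists → the warehouse floor.  (the loading dock: 3S 3Z; the warehouse floor: 3S 2Z)
4. 1 scientist ← the loading dock.  (the loading dock: 4S 3Z; the warehouse floor: 2S 2Z)
5. 2 scientists and 1 zombie → the warehouse floor.  (the loading dock: 2S 2Z; the warehouse floor: 4S 3Z)
6. 1 scientist ← the loading dock.  (the loading dock: 3S 2Z; the warehouse floor: 3S 3Z)
7. 2 scientists and 1 zombie → the warehouse floor.  (the loading dock: 1S 1Z; the warehouse floor: 5S 4Z)
8. 1 scientist ← the loading dock.  (the loading dock: 2S 1Z; the warehouse floor: 4S 4Z)
9. 2 scientists and 1 zombie → the warehouse floor.  (the loading dock: 0S 0Z; the warehouse floor: 6S 5Z)

9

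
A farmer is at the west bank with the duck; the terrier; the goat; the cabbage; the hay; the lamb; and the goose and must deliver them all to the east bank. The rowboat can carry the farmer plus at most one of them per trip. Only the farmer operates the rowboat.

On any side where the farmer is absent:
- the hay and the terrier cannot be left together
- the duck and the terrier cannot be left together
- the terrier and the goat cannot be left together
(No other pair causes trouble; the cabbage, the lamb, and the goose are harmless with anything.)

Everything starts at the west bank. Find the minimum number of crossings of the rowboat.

Following every safe sequence of crossings from the start, the most of the 7 that can be at the east bank as the rowboat arrives there on crossings 1, 3, 5, 7, 9 is 1, 2, 3, 4, 5 respectively; the best ever achieved is 5 of 7.
From crossing 11 on, no configuration arises that was not already reachable earlier: only 72 distinct safe configurations (who is on which side, and where the rowboat is) can ever be reached, none of them has everyone across, and every continuation just revisits them. So no valid plan exists.

impossible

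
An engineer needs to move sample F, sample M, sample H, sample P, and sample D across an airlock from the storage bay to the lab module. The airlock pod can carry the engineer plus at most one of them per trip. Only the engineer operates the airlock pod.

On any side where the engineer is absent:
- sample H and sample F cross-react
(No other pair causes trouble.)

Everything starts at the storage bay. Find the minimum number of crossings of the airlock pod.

Counting alone: the engineer can take at most 1 across per trip to the lab module, so moving all 5 needs at least 5 loaded trips out, with a return between consecutive ones — at least 9 crossings.
The plan below uses exactly 9 crossings, so it is optimal:
1. Engineer goes to the lab module with sample F.  [the storage bay: sample D, sample H, sample M, sample P | the lab module: sample F]
2. Engineer goes back to the storage bay alone.  [the storage bay: sample D, sample H, sample M, sample P | the lab module: sample F]
3. Engineer goes to the lab module with sample M.  [the storage bay: sample D, sample H, sample P | the lab module: sample F, sample M]
4. Engineer goes back to the storage bay alone.  [the storage bay: sample D, sample H, sample P | the lab module: sample F, sample M]
5. Engineer goes to the lab module with sample P.  [the storage bay: sample D, sample H | the lab module: sample F, sample M, sample P]
6. Engineer goes back to the storage bay alone.  [the storage bay: sample D, sample H | the lab module: sample F, sample M, sample P]
7. Engineer goes to the lab module with sample D.  [the storage bay: sample H | the lab module: sample D, sample F, sample M, sample P]
8. Engineer goes back to the storage bay alone.  [the storage bay: sample H | the lab module: sample D, sample F, sample M, sample P]
9. Engineer goes to the lab module with sample H.  [the storage bay: — | the lab module: sample D, sample F, sample H, sample M, sample P]

9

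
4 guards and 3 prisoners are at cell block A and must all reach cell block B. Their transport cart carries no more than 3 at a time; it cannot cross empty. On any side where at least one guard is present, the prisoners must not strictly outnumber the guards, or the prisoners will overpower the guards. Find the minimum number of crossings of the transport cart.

5

Counting alone: each trip to cell block B takes at most 3 across and each return brings at least 1 back, so after t trips out (and t−1 returns) at most 3t − (t−1) of the 7 are across; that first reaches 7 at t = 3, so at least 5 crossings are needed.
The plan below uses exactly 5 crossings, so it is optimal:
1. 3 prisoners → cell block B.  (cell block A: 4G 0P; cell block B: 0G 3P)
2. 1 prisoner ← cell block A.  (cell block A: 4G 1P; cell block B: 0G 2P)
3. 3 guards → cell block B.  (cell block A: 1G 1P; cell block B: 3G 2P)
4. 1 guard ← cell block A.  (cell block A: 2G 1P; cell block B: 2G 2P)
5. 2 guards and 1 prisoner → cell block B.  (cell block A: 0G 0P; cell block B: 4G 3P)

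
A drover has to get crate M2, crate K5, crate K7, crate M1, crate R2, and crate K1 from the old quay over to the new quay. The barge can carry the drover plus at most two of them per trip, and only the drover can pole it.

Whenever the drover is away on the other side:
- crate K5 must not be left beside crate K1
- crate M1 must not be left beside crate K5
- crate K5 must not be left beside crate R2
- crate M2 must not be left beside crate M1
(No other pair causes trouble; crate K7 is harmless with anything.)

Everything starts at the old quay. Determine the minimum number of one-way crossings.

Counting alone: the drover can take at most 2 across per trip to the new quay, so moving all 6 needs at least 3 loaded trips out, with a return between consecutive ones — at least 5 crossings.
The safety rule pushes this higher. Following every safe sequence of crossings, the most of the 6 that can be at the new quay as the barge arrives there on crossing 5 is 5 — never all 6.
So no plan with fewer than 7 crossings exists, and this one achieves 7:
1. Drover goes to the new quay with crate K5 and crate M2.
2. Drover goes back to the old quay alone.
3. Drover goes to the new quay with crate K7.
4. Drover goes back to the old quay alone.
5. Drover goes to the new quay with crate K1 and crate R2.
6. Drover goes back to the old quay with crate K5.
7. Drover goes to the new quay with crate K5 and crate M1.

7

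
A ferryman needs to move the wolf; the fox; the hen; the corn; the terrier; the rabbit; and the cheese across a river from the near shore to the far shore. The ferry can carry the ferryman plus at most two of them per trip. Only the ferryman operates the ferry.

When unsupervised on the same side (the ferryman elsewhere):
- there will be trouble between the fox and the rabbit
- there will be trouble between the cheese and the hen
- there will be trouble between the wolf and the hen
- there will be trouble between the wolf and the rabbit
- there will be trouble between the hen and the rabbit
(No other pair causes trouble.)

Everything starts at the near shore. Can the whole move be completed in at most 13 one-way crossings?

Yes — this plan uses 11 crossings (≤ 13):
1. Ferryman goes to the far shore with the hen and the rabbit.  [the near shore: the cheese, the corn, the fox, the terrier, the wolf | the far shore: the hen, the rabbit]
2. Ferryman goes back to the near shore with the hen.  [the near shore: the cheese, the corn, the fox, the hen, the terrier, the wolf | the far shore: the rabbit]
3. Ferryman goes to the far shore with the cheese and the wolf.  [the near shore: the corn, the fox, the hen, the terrier | the far shore: the cheese, the rabbit, the wolf]
4. Ferryman goes back to the near shore with the wolf.  [the near shore: the corn, the fox, the hen, the terrier, the wolf | the far shore: the cheese, the rabbit]
5. Ferryman goes to the far shore with the fox and the wolf.  [the near shore: the corn, the hen, the terrier | the far shore: the cheese, the fox, the rabbit, the wolf]
6. Ferryman goes back to the near shore with the rabbit.  [the near shore: the corn, the hen, the rabbit, the terrier | the far shore: the cheese, the fox, the wolf]
7. Ferryman goes to the far shore with the corn and the hen.  [the near shore: the rabbit, the terrier | the far shore: the cheese, the corn, the fox, the hen, the wolf]
8. Ferryman goes back to the near shore with the hen.  [the near shore: the hen, the rabbit, the terrier | the far shore: the cheese, the corn, the fox, the wolf]
9. Ferryman goes to the far shore with the hen and the terrier.  [the near shore: the rabbit | the far shore: the cheese, the corn, the fox, the hen, the terrier, the wolf]
10. Ferryman goes back to the near shore with the hen.  [the near shore: the hen, the rabbit | the far shore: the cheese, the corn, the fox, the terrier, the wolf]
11. Ferryman goes to the far shore with the hen and the rabbit.  [the near shore: — | the far shore: the cheese, the corn, the fox, the hen, the rabbit, the terrier, the wolf]

Yes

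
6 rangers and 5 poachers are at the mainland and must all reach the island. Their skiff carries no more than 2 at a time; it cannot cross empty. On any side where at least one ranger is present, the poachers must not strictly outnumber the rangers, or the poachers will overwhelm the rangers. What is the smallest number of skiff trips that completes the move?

19

Counting alone: each trip to the island takes at most 2 across and each return brings at least 1 back, so after t trips out (and t−1 returns) at most 2t − (t−1) of the 11 are across; that first reaches 11 at t = 10, so at least 19 crossings are needed.
The plan below uses exactly 19 crossings, so it is optimal:
1. 2 poachers → the island.  (the mainland: 6R 3P; the island: 0R 2P)
2. 1 poacher ← the mainland.  (the mainland: 6R 4P; the island: 0R 1P)
3. 2 poachers → the island.  (the mainland: 6R 2P; the island: 0R 3P)
4. 1 poacher ← the mainland.  (the mainland: 6R 3P; the island: 0R 2P)
5. 2 rangers → the island.  (the mainland: 4R 3P; the island: 2R 2P)
6. 1 poacher ← the mainland.  (the mainland: 4R 4P; the island: 2R 1P)
7. 1 ranger and 1 poacher → the island.  (the mainland: 3R 3P; the island: 3R 2P)
8. 1 ranger ← the mainland.  (the mainland: 4R 3P; the island: 2R 2P)
9. 1 ranger and 1 poacher → the island.  (the mainland: 3R 2P; the island: 3R 3P)
10. 1 poacher ← the mainland.  (the mainland: 3R 3P; the island: 3R 2P)
11. 1 ranger and 1 poacher → the island.  (the mainland: 2R 2P; the island: 4R 3P)
12. 1 ranger ← the mainland.  (the mainland: 3R 2P; the island: 3R 3P)
13. 1 ranger and 1 poacher → the island.  (the mainland: 2R 1P; the island: 4R 4P)
14. 1 poacher ← the mainland.  (the mainland: 2R 2P; the island: 4R 3P)
15. 1 ranger and 1 poacher → the island.  (the mainland: 1R 1P; the island: 5R 4P)
16. 1 ranger ← the mainland.  (the mainland: 2R 1P; the island: 4R 4P)
17. 1 ranger and 1 poacher → the island.  (the mainland: 1R 0P; the island: 5R 5P)
18. 1 poacher ← the mainland.  (the mainland: 1R 1P; the island: 5R 4P)
19. 1 ranger and 1 poacher → the island.  (the mainland: 0R 0P; the island: 6R 5P)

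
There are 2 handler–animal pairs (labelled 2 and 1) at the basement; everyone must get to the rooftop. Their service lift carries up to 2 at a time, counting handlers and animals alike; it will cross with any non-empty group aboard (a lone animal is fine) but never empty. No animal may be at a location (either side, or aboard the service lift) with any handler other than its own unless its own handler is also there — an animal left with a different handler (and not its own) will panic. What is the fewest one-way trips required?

Counting alone: each trip to the rooftop takes at most 2 across and each return brings at least 1 back, so after t trips out (and t−1 returns) at most 2t − (t−1) of the 4 are across; that first reaches 4 at t = 3, so at least 5 crossings are needed.
The plan below uses exactly 5 crossings, so it is optimal:
1. animal 2 and handler 2 cross → the rooftop.
2. handler 2 crosses ← the basement.
3. handler 1 and handler 2 cross → the rooftop.
4. handler 1 crosses ← the basement.
5. animal 1 and handler 1 cross → the rooftop.

5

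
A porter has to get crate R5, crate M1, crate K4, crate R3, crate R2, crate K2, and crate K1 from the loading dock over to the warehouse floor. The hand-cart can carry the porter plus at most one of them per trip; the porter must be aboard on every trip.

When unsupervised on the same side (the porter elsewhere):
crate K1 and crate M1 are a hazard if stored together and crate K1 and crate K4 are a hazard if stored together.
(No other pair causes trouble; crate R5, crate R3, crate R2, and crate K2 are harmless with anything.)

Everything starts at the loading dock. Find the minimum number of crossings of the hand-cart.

Counting alone: the porter can take at most 1 across per trip to the warehouse floor, so moving all 7 needs at least 7 loaded trips out, with a return between consecutive ones — at least 13 crossings.
The safety rule pushes this higher. Following every safe sequence of crossings, the most of the 7 that can be at the warehouse floor as the hand-cart arrives there on crossing 13 is 6 — never all 7.
So no plan with fewer than 15 crossings exists, and this one achieves 15:
1. Porter goes to the warehouse floor with crate K1.
2. Porter goes back to the loading dock alone.
3. Porter goes to the warehouse floor with crate R5.
4. Porter goes back to the loading dock alone.
5. Porter goes to the warehouse floor with crate M1.
6. Porter goes back to the loading dock with crate K1.
7. Porter goes to the warehouse floor with crate K4.
8. Porter goes back to the loading dock alone.
9. Porter goes to the warehouse floor with crate R3.
10. Porter goes back to the loading dock alone.
11. Porter goes to the warehouse floor with crate R2.
12. Porter goes back to the loading dock alone.
13. Porter goes to the warehouse floor with crate K2.
14. Porter goes back to the loading dock alone.
15. Porter goes to the warehouse floor with crate K1.

15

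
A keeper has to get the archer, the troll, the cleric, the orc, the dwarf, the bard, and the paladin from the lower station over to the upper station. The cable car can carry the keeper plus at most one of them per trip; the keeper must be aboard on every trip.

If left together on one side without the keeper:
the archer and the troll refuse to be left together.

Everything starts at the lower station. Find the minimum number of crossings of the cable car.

Counting alone: the keeper can take at most 1 across per trip to the upper station, so moving all 7 needs at least 7 loaded trips out, with a return between consecutive ones — at least 13 crossings.
The plan below uses exactly 13 crossings, so it is optimal:
1. Keeper goes to the upper station with the archer.  [the lower station: the bard, the cleric, the dwarf, the orc, the paladin, the troll | the upper station: the archer]
2. Keeper goes back to the lower station alone.  [the lower station: the bard, the cleric, the dwarf, the orc, the paladin, the troll | the upper station: the archer]
3. Keeper goes to the upper station with the cleric.  [the lower station: the bard, the dwarf, the orc, the paladin, the troll | the upper station: the archer, the cleric]
4. Keeper goes back to the lower station alone.  [the lower station: the bard, the dwarf, the orc, the paladin, the troll | the upper station: the archer, the cleric]
5. Keeper goes to the upper station with the orc.  [the lower station: the bard, the dwarf, the paladin, the troll | the upper station: the archer, the cleric, the orc]
6. Keeper goes back to the lower station alone.  [the lower station: the bard, the dwarf, the paladin, the troll | the upper station: the archer, the cleric, the orc]
7. Keeper goes to the upper station with the dwarf.  [the lower station: the bard, the paladin, the troll | the upper station: the archer, the cleric, the dwarf, the orc]
8. Keeper goes back to the lower station alone.  [the lower station: the bard, the paladin, the troll | the upper station: the archer, the cleric, the dwarf, the orc]
9. Keeper goes to the upper station with the bard.  [the lower station: the paladin, the troll | the upper station: the archer, the bard, the cleric, the dwarf, the orc]
10. Keeper goes back to the lower station alone.  [the lower station: the paladin, the troll | the upper station: the archer, the bard, the cleric, the dwarf, the orc]
11. Keeper goes to the upper station with the paladin.  [the lower station: the troll | the upper station: the archer, the bard, the cleric, the dwarf, the orc, the paladin]
12. Keeper goes back to the lower station alone.  [the lower station: the troll | the upper station: the archer, the bard, the cleric, the dwarf, the orc, the paladin]
13. Keeper goes to the upper station with the troll.  [the lower station: — | the upper station: the archer, the bard, the cleric, the dwarf, the orc, the paladin, the troll]

13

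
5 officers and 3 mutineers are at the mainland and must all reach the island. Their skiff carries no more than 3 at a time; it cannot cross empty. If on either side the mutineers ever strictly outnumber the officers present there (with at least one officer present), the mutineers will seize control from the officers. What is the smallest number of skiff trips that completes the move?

7

Counting alone: each trip to the island takes at most 3 across and each return brings at least 1 back, so after t trips out (and t−1 returns) at most 3t − (t−1) of the 8 are across; that first reaches 8 at t = 4, so at least 7 crossings are needed.
The plan below uses exactly 7 crossings, so it is optimal:
1. 2 mutineers → the island.  (the mainland: 5O 1M; the island: 0O 2M)
2. 1 mutineer ← the mainland.  (the mainland: 5O 2M; the island: 0O 1M)
3. 2 officers and 1 mutineer → the island.  (the mainland: 3O 1M; the island: 2O 2M)
4. 1 mutineer ← the mainland.  (the mainland: 3O 2M; the island: 2O 1M)
5. 1 officer and 2 mutineers → the island.  (the mainland: 2O 0M; the island: 3O 3M)
6. 1 mutineer ← the mainland.  (the mainland: 2O 1M; the island: 3O 2M)
7. 2 officers and 1 mutineer → the island.  (the mainland: 0O 0M; the island: 5O 3M)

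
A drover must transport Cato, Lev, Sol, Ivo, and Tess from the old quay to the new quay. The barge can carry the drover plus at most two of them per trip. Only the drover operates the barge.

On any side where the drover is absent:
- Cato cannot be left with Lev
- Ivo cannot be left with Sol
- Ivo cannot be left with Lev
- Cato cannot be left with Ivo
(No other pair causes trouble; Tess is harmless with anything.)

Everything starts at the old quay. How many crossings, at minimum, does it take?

Counting alone: the drover can take at most 2 across per trip to the new quay, so moving all 5 needs at least 3 loaded trips out, with a return between consecutive ones — at least 5 crossings.
The safety rule pushes this higher. Following every safe sequence of crossings, the most of the 5 that can be at the new quay as the barge arrives there on crossing 5 is 4 — never all 5.
So no plan with fewer than 7 crossings exists, and this one achieves 7:
1. Drover goes to the new quay with Cato and Ivo.  [the old quay: Lev, Sol, Tess | the new quay: Cato, Ivo]
2. Drover goes back to the old quay with Cato.  [the old quay: Cato, Lev, Sol, Tess | the new quay: Ivo]
3. Drover goes to the new quay with Cato and Sol.  [the old quay: Lev, Tess | the new quay: Cato, Ivo, Sol]
4. Drover goes back to the old quay with Ivo.  [the old quay: Ivo, Lev, Tess | the new quay: Cato, Sol]
5. Drover goes to the new quay with Lev and Tess.  [the old quay: Ivo | the new quay: Cato, Lev, Sol, Tess]
6. Drover goes back to the old quay with Cato.  [the old quay: Cato, Ivo | the new quay: Lev, Sol, Tess]
7. Drover goes to the new quay with Cato and Ivo.  [the old quay: — | the new quay: Cato, Ivo, Lev, Sol, Tess]

7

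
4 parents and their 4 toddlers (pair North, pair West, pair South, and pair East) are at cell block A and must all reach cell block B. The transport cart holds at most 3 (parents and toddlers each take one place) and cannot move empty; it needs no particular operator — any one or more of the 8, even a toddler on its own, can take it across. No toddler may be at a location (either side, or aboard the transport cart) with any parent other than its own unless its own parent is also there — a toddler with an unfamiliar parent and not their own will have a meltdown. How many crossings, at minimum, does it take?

9

Counting alone: each trip to cell block B takes at most 3 across and each return brings at least 1 back, so after t trips out (and t−1 returns) at most 3t − (t−1) of the 8 are across; that first reaches 8 at t = 4, so at least 7 crossings are needed.
The safety rule pushes this higher. Following every safe sequence of crossings, the most of the 8 that can be at cell block B as the transport cart arrives there on crossing 7 is 7 — never all 8.
So no plan with fewer than 9 crossings exists, and this one achieves 9:
1. parent North and toddler North cross → cell block B.
2. parent North crosses ← cell block A.
3. parent North, parent West, and toddler West cross → cell block B.
4. parent North and toddler North cross ← cell block A.
5. parent East, parent North, and parent South cross → cell block B.
6. toddler West crosses ← cell block A.
7. toddler North and toddler West cross → cell block B.
8. toddler North crosses ← cell block A.
9. toddler East, toddler North, and toddler South cross → cell block B.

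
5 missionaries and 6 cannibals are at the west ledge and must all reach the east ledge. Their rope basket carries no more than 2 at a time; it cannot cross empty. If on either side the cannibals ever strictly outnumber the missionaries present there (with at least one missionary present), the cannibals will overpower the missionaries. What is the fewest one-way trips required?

impossible

The cannibals already outnumber the missionaries at the west ledge before anyone moves, so the starting position itself is disallowed.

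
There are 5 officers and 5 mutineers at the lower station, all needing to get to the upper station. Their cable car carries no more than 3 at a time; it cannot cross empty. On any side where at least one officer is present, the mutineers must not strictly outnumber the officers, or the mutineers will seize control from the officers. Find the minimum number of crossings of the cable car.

Counting alone: each trip to the upper station takes at most 3 across and each return brings at least 1 back, so after t trips out (and t−1 returns) at most 3t − (t−1) of the 10 are across; that first reaches 10 at t = 5, so at least 9 crossings are needed.
The safety rule pushes this higher. Following every safe sequence of crossings, the most of the 10 that can be at the upper station as the cable car arrives there on crossing 9 is 9 — never all 10.
So no plan with fewer than 11 crossings exists, and this one achieves 11:
1. 2 mutineers → the upper station.  (the lower station: 5O 3M; the upper station: 0O 2M)
2. 1 mutineer ← the lower station.  (the lower station: 5O 4M; the upper station: 0O 1M)
3. 3 mutineers → the upper station.  (the lower station: 5O 1M; the upper station: 0O 4M)
4. 1 mutineer ← the lower station.  (the lower station: 5O 2M; the upper station: 0O 3M)
5. 3 officers → the upper station.  (the lower station: 2O 2M; the upper station: 3O 3M)
6. 1 officer and 1 mutineer ← the lower station.  (the lower station: 3O 3M; the upper station: 2O 2M)
7. 3 officers → the upper station.  (the lower station: 0O 3M; the upper station: 5O 2M)
8. 1 mutineer ← the lower station.  (the lower station: 0O 4M; the upper station: 5O 1M)
9. 2 mutineers → the upper station.  (the lower station: 0O 2M; the upper station: 5O 3M)
10. 1 mutineer ← the lower station.  (the lower station: 0O 3M; the upper station: 5O 2M)
11. 3 mutineers → the upper station.  (the lower station: 0O 0M; the upper station: 5O 5M)

11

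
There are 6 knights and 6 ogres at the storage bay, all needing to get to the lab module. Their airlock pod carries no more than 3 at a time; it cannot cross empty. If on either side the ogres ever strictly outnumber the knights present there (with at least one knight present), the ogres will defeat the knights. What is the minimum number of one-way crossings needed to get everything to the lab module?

Following every safe sequence of crossings from the start, the most of the 12 that can be at the lab module as the airlock pod arrives there on crossings 1, 3, 5 is 3, 5, 6 respectively; the best ever achieved is 6 of 12.
From crossing 7 on, no configuration arises that was not already reachable earlier: only 17 distinct safe configurations (who is on which side, and where the airlock pod is) can ever be reached, none of them has everyone across, and every continuation just revisits them. They are: 0 knights + 0 ogres across (airlock pod back at the start); 0 knights + 1 ogre across (airlock pod there); 0 knights + 1 ogre across (airlock pod back at the start); 0 knights + 2 ogres across (airlock pod there); 0 knights + 2 ogres across (airlock pod back at the start); 0 knights + 3 ogres across (airlock pod there); 0 knights + 3 ogres across (airlock pod back at the start); 0 knights + 4 ogres across (airlock pod there); 0 knights + 4 ogres across (airlock pod back at the start); 0 knights + 5 ogres across (airlock pod there); 0 knights + 5 ogres across (airlock pod back at the start); 0 knights + 6 ogres across (airlock pod there); 1 knight + 1 ogre across (airlock pod there); 1 knight + 1 ogre across (airlock pod back at the start); 2 knights + 2 ogres across (airlock pod there); 2 knights + 2 ogres across (airlock pod back at the start); 3 knights + 3 ogres across (airlock pod there). So no valid plan exists.

impossible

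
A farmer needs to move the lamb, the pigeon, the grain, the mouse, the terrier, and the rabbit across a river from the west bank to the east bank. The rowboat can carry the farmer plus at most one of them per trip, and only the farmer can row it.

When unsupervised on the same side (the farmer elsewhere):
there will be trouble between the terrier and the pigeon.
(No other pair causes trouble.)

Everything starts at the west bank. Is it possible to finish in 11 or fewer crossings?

Yes — this plan uses 11 crossings (≤ 11):
1. Farmer goes to the east bank with the pigeon.
2. Farmer goes back to the west bank alone.
3. Farmer goes to the east bank with the lamb.
4. Farmer goes back to the west bank alone.
5. Farmer goes to the east bank with the grain.
6. Farmer goes back to the west bank alone.
7. Farmer goes to the east bank with the mouse.
8. Farmer goes back to the west bank alone.
9. Farmer goes to the east bank with the rabbit.
10. Farmer goes back to the west bank alone.
11. Farmer goes to the east bank with the terrier.

Yes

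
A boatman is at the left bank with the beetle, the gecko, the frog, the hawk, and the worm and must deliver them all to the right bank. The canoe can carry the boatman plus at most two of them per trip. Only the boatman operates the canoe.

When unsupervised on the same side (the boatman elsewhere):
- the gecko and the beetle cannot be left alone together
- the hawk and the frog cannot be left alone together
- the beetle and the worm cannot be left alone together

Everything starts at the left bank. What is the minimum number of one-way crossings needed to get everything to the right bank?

5

Counting alone: the boatman can take at most 2 across per trip to the right bank, so moving all 5 needs at least 3 loaded trips out, with a return between consecutive ones — at least 5 crossings.
The plan below uses exactly 5 crossings, so it is optimal:
1. Boatman goes to the right bank with the beetle and the frog.  [the left bank: the gecko, the hawk, the worm | the right bank: the beetle, the frog]
2. Boatman goes back to the left bank alone.  [the left bank: the gecko, the hawk, the worm | the right bank: the beetle, the frog]
3. Boatman goes to the right bank with the gecko and the worm.  [the left bank: the hawk | the right bank: the beetle, the frog, the gecko, the worm]
4. Boatman goes back to the left bank with the beetle.  [the left bank: the beetle, the hawk | the right bank: the frog, the gecko, the worm]
5. Boatman goes to the right bank with the beetle and the hawk.  [the left bank: — | the right bank: the beetle, the frog, the gecko, the hawk, the worm]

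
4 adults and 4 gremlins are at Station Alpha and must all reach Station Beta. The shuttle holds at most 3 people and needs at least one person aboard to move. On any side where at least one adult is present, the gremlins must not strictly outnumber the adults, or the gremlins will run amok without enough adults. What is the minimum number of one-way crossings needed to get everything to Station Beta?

9

Counting alone: each trip to Station Beta takes at most 3 across and each return brings at least 1 back, so after t trips out (and t−1 returns) at most 3t − (t−1) of the 8 are across; that first reaches 8 at t = 4, so at least 7 crossings are needed.
The safety rule pushes this higher. Following every safe sequence of crossings, the most of the 8 that can be at Station Beta as the shuttle arrives there on crossing 7 is 7 — never all 8.
So no plan with fewer than 9 crossings exists, and this one achieves 9:
1. 2 gremlins → Station Beta.  (Station Alpha: 4A 2G; Station Beta: 0A 2G)
2. 1 gremlin ← Station Alpha.  (Station Alpha: 4A 3G; Station Beta: 0A 1G)
3. 3 gremlins → Station Beta.  (Station Alpha: 4A 0G; Station Beta: 0A 4G)
4. 1 gremlin ← Station Alpha.  (Station Alpha: 4A 1G; Station Beta: 0A 3G)
5. 3 adults → Station Beta.  (Station Alpha: 1A 1G; Station Beta: 3A 3G)
6. 1 adult and 1 gremlin ← Station Alpha.  (Station Alpha: 2A 2G; Station Beta: 2A 2G)
7. 2 adults → Station Beta.  (Station Alpha: 0A 2G; Station Beta: 4A 2G)
8. 1 gremlin ← Station Alpha.  (Station Alpha: 0A 3G; Station Beta: 4A 1G)
9. 3 gremlins → Station Beta.  (Station Alpha: 0A 0G; Station Beta: 4A 4G)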